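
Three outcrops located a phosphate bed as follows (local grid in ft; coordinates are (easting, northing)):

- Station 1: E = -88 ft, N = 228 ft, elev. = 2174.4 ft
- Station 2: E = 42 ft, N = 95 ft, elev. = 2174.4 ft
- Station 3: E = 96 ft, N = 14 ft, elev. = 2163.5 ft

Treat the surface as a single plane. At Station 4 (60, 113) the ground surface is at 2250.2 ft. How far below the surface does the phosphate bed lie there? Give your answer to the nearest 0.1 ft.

Let the plane be z = a·E + b·N + c.
Station 2−Station 1: 130a − 133b = 0;  Station 3−Station 1: 184a − 214b = −10.9.
Solving gives a = 0.43300, b = 0.42324.
Then c = 2174.4 − a·-88 − b·228 = 2116.01.
At (60, 113): z_contact = 25.98 + 47.83 + 2116.01 = 2189.81 ft.
Depth below ground = 2250.2 − 2189.81 = 60.4 ft.

60.4 ft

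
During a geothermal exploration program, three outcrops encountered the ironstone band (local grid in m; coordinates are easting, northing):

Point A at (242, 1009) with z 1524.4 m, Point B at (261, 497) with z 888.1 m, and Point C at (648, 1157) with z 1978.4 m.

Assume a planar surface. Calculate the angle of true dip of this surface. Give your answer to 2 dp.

54.98°

Two edge vectors: Point A→Point B = (19, -512, -636.3), Point A→Point C = (406, 148, 454).
Normal n = (Point A→Point B) × (Point A→Point C) = (-138275.6, -266963.8, 210684).
So ∂z/∂easting = −n_x/n_z = 0.65632 and ∂z/∂northing = −n_y/n_z = 1.26713.
Gradient magnitude |∇z| = √(a² + b²) = √(0.43075 + 1.60562) = 1.42701.
True dip = arctan(1.42701) = 54.98°, dipping toward SSW (azimuth ≈ 207°).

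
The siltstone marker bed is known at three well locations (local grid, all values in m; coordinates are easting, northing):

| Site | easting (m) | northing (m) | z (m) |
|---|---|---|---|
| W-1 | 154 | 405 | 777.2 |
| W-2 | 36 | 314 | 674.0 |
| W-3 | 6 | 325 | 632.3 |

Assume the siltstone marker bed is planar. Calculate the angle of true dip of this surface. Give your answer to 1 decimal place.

Let the plane be z = a·easting + b·northing + c.
W-2−W-1: −118a − 91b = −103.2;  W-3−W-1: −148a − 80b = −144.9.
Solving gives a = 1.22391, b = −0.45298.
Gradient magnitude |∇z| = √(a² + b²) = √(1.49795 + 0.20519) = 1.30504.
True dip = arctan(1.30504) = 52.5°, dipping toward WNW (azimuth ≈ 290°).

52.5°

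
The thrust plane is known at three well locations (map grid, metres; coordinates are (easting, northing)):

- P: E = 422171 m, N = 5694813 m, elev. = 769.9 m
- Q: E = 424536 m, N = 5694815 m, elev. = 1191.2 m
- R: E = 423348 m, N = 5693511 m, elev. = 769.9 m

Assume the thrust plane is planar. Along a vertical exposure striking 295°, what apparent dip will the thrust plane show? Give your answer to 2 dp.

5.33°

Let the plane be z = a·E + b·N + c.
Q−P: 2365a + 2b = 421.3;  R−P: 1177a − 1302b = 0.
Solving gives a = 0.17800, b = 0.16091.
Unit vector along 295° is (sin 295°, cos 295°) = (-0.9063, 0.4226).
Slope in that direction = a·(-0.9063) + b·(0.4226) = −0.09332.
Apparent dip = arctan|0.09332| = 5.33° (true dip is 13.5°, so apparent ≤ true as expected).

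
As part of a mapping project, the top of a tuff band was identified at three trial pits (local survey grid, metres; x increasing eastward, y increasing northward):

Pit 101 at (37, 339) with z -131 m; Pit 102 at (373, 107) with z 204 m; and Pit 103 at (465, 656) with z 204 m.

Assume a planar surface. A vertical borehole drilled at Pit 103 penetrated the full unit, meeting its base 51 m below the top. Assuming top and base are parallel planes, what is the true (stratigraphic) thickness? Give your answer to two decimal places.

Let the plane be z = a·x + b·y + c.
Pit 102−Pit 101: 336a − 232b = 335;  Pit 103−Pit 101: 428a + 317b = 335.
Solving gives a = 0.89362, b = −0.14975.
|∇z| = √(a²+b²) = 0.90608, so dip δ = arctan(0.90608) = 42.18°.
True thickness = vertical thickness × cos δ = 51 × cos 42.18° = 37.79 m.

37.79 m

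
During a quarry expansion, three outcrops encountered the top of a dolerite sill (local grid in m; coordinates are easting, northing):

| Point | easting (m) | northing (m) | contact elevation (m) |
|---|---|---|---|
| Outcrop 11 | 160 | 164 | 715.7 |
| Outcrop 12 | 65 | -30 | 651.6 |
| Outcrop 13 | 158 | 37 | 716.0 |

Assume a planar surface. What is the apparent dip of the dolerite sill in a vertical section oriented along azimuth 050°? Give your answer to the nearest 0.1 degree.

27.9°

Two edge vectors: Outcrop 11→Outcrop 12 = (-95, -194, -64.1), Outcrop 11→Outcrop 13 = (-2, -127, 0.3).
Normal n = (Outcrop 11→Outcrop 12) × (Outcrop 11→Outcrop 13) = (-8198.9, 156.7, 11677).
So ∂z/∂easting = −n_x/n_z = 0.70214 and ∂z/∂northing = −n_y/n_z = −0.01342.
Unit vector along 050° is (sin 50°, cos 50°) = (0.7660, 0.6428).
Slope in that direction = a·(0.7660) + b·(0.6428) = 0.52925.
Apparent dip = arctan|0.52925| = 27.9° (true dip is 35.1°, so apparent ≤ true as expected).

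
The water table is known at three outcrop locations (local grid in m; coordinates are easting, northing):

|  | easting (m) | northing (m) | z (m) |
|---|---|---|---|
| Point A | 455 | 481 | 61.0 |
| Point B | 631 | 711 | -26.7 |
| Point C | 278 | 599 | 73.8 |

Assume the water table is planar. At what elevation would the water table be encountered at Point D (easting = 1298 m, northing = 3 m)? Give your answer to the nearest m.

-18 m

Two edge vectors: Point A→Point B = (176, 230, -87.7), Point A→Point C = (-177, 118, 12.8).
Normal n = (Point A→Point B) × (Point A→Point C) = (13292.6, 13270.1, 61478).
So ∂z/∂easting = −n_x/n_z = −0.21622 and ∂z/∂northing = −n_y/n_z = −0.21585.
Intercept c from Point A: 61 + 98.38 + 103.82 = 263.20.
At (1298, 3): z = −280.6 − 0.6 + 263.20 = -18.1 m.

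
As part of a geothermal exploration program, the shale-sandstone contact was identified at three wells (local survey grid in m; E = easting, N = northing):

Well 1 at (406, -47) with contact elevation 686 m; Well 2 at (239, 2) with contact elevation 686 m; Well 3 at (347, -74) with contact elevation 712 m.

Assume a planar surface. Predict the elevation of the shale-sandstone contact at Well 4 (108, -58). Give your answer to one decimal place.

Let the plane be z = a·E + b·N + c.
Well 2−Well 1: −167a + 49b = 0;  Well 3−Well 1: −59a − 27b = 26.
Solving gives a = −0.17216, b = −0.58676.
Then c = 686 − a·406 − b·-47 = 728.32.
At (108, -58): z = −18.6 + 34.0 + 728.32 = 743.8 m.

743.8 m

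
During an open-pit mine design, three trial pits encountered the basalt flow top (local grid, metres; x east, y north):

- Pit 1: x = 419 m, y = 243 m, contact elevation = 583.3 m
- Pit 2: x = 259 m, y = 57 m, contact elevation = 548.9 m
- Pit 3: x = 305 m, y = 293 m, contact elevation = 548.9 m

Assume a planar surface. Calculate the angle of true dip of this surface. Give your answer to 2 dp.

Let the plane be z = a·x + b·y + c.
Pit 2−Pit 1: −160a − 186b = −34.4;  Pit 3−Pit 1: −114a + 50b = −34.4.
Solving gives a = 0.27799, b = −0.05418.
Gradient magnitude |∇z| = √(a² + b²) = √(0.07728 + 0.00294) = 0.28322.
True dip = arctan(0.28322) = 15.81°, dipping toward W (azimuth ≈ 281°).

15.81°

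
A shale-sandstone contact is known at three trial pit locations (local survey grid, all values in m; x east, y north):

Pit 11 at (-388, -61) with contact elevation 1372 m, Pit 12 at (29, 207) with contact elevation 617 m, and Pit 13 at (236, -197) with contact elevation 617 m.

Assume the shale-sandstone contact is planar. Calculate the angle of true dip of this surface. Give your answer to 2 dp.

Two edge vectors: Pit 11→Pit 12 = (417, 268, -755), Pit 11→Pit 13 = (624, -136, -755).
Normal n = (Pit 11→Pit 12) × (Pit 11→Pit 13) = (-305020, -156285, -223944).
So ∂z/∂x = −n_x/n_z = −1.36204 and ∂z/∂y = −n_y/n_z = −0.69788.
Gradient magnitude |∇z| = √(a² + b²) = √(1.85514 + 0.48703) = 1.53042.
True dip = arctan(1.53042) = 56.84°, dipping toward ENE (azimuth ≈ 063°).

56.84°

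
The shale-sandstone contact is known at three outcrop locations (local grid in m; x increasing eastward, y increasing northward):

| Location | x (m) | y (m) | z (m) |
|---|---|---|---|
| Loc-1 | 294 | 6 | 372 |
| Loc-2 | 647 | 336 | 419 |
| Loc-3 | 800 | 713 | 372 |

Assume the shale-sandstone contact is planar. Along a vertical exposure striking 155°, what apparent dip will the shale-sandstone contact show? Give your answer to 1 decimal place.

Let the plane be z = a·x + b·y + c.
Loc-2−Loc-1: 353a + 330b = 47;  Loc-3−Loc-1: 506a + 707b = 0.
Solving gives a = 0.40233, b = −0.28795.
Unit vector along 155° is (sin 155°, cos 155°) = (0.4226, -0.9063).
Slope in that direction = a·(0.4226) + b·(-0.9063) = 0.43100.
Apparent dip = arctan|0.43100| = 23.3° (true dip is 26.3°, so apparent ≤ true as expected).

23.3°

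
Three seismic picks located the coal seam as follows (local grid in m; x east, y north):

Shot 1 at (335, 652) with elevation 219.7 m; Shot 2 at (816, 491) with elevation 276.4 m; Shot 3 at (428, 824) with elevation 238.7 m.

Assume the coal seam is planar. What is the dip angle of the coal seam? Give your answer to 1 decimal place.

Two edge vectors: Shot 1→Shot 2 = (481, -161, 56.7), Shot 1→Shot 3 = (93, 172, 19).
Normal n = (Shot 1→Shot 2) × (Shot 1→Shot 3) = (-12811.4, -3865.9, 97705).
So ∂z/∂x = −n_x/n_z = 0.13112 and ∂z/∂y = −n_y/n_z = 0.03957.
Gradient magnitude |∇z| = √(a² + b²) = √(0.01719 + 0.00157) = 0.13696.
True dip = arctan(0.13696) = 7.8°, dipping toward WSW (azimuth ≈ 253°).

7.8°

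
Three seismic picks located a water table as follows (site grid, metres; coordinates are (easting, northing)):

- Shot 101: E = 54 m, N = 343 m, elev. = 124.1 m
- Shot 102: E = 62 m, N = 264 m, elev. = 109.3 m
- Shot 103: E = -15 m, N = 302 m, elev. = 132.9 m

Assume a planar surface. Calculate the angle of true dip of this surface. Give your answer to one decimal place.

Two edge vectors: Shot 101→Shot 102 = (8, -79, -14.8), Shot 101→Shot 103 = (-69, -41, 8.8).
Normal n = (Shot 101→Shot 102) × (Shot 101→Shot 103) = (-1302, 950.8, -5779).
So ∂z/∂E = −n_x/n_z = −0.22530 and ∂z/∂N = −n_y/n_z = 0.16453.
Gradient magnitude |∇z| = √(a² + b²) = √(0.05076 + 0.02707) = 0.27898.
True dip = arctan(0.27898) = 15.6°, dipping toward SE (azimuth ≈ 126°).

15.6°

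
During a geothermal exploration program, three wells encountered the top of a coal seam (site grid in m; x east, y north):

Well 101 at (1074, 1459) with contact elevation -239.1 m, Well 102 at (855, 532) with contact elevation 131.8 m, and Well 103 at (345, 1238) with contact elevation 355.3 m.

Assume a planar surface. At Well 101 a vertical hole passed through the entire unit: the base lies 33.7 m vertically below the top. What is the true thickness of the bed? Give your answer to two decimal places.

26.57 m

Two edge vectors: Well 101→Well 102 = (-219, -927, 370.9), Well 101→Well 103 = (-729, -221, 594.4).
Normal n = (Well 101→Well 102) × (Well 101→Well 103) = (-469039.9, -140212.5, -627384).
So ∂z/∂x = −n_x/n_z = −0.74761 and ∂z/∂y = −n_y/n_z = −0.22349.
|∇z| = √(a²+b²) = 0.78030, so dip δ = arctan(0.78030) = 37.96°.
True thickness = vertical thickness × cos δ = 33.7 × cos 37.96° = 26.57 m.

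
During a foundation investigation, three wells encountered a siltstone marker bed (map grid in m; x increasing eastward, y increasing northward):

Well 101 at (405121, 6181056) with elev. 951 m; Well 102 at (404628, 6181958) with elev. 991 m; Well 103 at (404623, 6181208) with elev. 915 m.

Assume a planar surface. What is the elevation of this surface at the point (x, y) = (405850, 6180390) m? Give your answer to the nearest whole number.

Let the plane be z = a·x + b·y + c.
Well 102−Well 101: −493a + 902b = 40;  Well 103−Well 101: −498a + 152b = −36.
Solving gives a = 0.10300860, b = 0.10064661.
Then c = 951 − a·405121 − b·6181056 = −662882.28.
At (405850, 6180390): z = 41806.0 + 622035.3 − 662882.28 = 959.1 m.

959 m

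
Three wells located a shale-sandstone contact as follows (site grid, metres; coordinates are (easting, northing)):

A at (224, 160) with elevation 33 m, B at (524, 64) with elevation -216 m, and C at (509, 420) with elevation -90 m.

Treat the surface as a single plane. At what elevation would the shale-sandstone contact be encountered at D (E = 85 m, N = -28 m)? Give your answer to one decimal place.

73.2 m

Let the plane be z = a·E + b·N + c.
B−A: 300a − 96b = −249;  C−A: 285a + 260b = −123.
Solving gives a = −0.72654, b = 0.32332.
Then c = 33 − a·224 − b·160 = 144.01.
At (85, -28): z = −61.8 − 9.1 + 144.01 = 73.2 m.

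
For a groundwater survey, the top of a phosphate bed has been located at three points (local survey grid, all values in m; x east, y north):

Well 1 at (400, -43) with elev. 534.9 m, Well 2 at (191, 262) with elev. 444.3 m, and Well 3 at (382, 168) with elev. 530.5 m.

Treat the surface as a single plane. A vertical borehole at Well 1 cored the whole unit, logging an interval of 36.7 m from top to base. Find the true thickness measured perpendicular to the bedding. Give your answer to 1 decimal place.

Two edge vectors: Well 1→Well 2 = (-209, 305, -90.6), Well 1→Well 3 = (-18, 211, -4.4).
Normal n = (Well 1→Well 2) × (Well 1→Well 3) = (17774.6, 711.2, -38609).
So ∂z/∂x = −n_x/n_z = 0.46037 and ∂z/∂y = −n_y/n_z = 0.01842.
|∇z| = √(a²+b²) = 0.46074, so dip δ = arctan(0.46074) = 24.74°.
True thickness = vertical thickness × cos δ = 36.7 × cos 24.74° = 33.3 m.

33.3 m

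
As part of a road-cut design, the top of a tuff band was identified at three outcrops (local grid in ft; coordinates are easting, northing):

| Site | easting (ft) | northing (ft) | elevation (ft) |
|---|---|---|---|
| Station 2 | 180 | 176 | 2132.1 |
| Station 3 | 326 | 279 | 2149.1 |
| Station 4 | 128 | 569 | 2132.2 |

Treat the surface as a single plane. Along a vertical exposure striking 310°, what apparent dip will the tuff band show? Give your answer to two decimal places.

Let the plane be z = a·easting + b·northing + c.
Station 3−Station 2: 146a + 103b = 17;  Station 4−Station 2: −52a + 393b = 0.1.
Solving gives a = 0.10633, b = 0.01432.
Unit vector along 310° is (sin 310°, cos 310°) = (-0.7660, 0.6428).
Slope in that direction = a·(-0.7660) + b·(0.6428) = −0.07225.
Apparent dip = arctan|0.07225| = 4.13° (true dip is 6.1°, so apparent ≤ true as expected).

4.13°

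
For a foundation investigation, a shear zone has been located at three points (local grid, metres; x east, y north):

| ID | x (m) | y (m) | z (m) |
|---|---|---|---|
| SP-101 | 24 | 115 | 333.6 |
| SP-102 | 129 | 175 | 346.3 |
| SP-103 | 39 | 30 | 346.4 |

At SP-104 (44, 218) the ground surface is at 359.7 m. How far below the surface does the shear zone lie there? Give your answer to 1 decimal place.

34.4 m

Two edge vectors: SP-101→SP-102 = (105, 60, 12.7), SP-101→SP-103 = (15, -85, 12.8).
Normal n = (SP-101→SP-102) × (SP-101→SP-103) = (1847.5, -1153.5, -9825).
So ∂z/∂x = −n_x/n_z = 0.18804 and ∂z/∂y = −n_y/n_z = −0.11740.
Intercept c from SP-101: 333.6 − 4.51 + 13.50 = 342.59.
At (44, 218): z_contact = 8.27 − 25.59 + 342.59 = 325.27 m.
Depth below ground = 359.7 − 325.27 = 34.4 m.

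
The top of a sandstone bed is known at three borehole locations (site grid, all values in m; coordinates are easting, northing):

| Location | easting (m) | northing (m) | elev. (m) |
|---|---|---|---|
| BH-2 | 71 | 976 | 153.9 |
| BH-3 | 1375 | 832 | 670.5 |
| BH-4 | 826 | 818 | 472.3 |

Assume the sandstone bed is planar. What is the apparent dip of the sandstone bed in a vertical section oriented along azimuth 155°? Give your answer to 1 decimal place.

21.3°

Two edge vectors: BH-2→BH-3 = (1304, -144, 516.6), BH-2→BH-4 = (755, -158, 318.4).
Normal n = (BH-2→BH-3) × (BH-2→BH-4) = (35773.2, -25160.6, -97312).
So ∂z/∂easting = −n_x/n_z = 0.36761 and ∂z/∂northing = −n_y/n_z = −0.25856.
Unit vector along 155° is (sin 155°, cos 155°) = (0.4226, -0.9063).
Slope in that direction = a·(0.4226) + b·(-0.9063) = 0.38969.
Apparent dip = arctan|0.38969| = 21.3° (true dip is 24.2°, so apparent ≤ true as expected).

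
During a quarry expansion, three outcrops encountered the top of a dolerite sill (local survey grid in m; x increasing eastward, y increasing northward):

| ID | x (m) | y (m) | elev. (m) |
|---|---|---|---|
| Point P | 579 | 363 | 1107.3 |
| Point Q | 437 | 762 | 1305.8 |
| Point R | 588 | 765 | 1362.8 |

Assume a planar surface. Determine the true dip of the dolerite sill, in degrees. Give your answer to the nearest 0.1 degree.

Let the plane be z = a·x + b·y + c.
Point Q−Point P: −142a + 399b = 198.5;  Point R−Point P: 9a + 402b = 255.5.
Solving gives a = 0.36502, b = 0.62740.
Gradient magnitude |∇z| = √(a² + b²) = √(0.13324 + 0.39363) = 0.72586.
True dip = arctan(0.72586) = 36.0°, dipping toward SSW (azimuth ≈ 210°).

36.0°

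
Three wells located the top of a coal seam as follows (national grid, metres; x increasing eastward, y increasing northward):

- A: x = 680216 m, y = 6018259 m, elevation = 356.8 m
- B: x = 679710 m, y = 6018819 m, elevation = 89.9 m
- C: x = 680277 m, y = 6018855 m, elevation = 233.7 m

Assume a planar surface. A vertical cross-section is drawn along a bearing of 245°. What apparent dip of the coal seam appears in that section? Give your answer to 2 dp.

Two edge vectors: A→B = (-506, 560, -266.9), A→C = (61, 596, -123.1).
Normal n = (A→B) × (A→C) = (90136.4, -78569.5, -335736).
So ∂z/∂x = −n_x/n_z = 0.26847 and ∂z/∂y = −n_y/n_z = −0.23402.
Unit vector along 245° is (sin 245°, cos 245°) = (-0.9063, -0.4226).
Slope in that direction = a·(-0.9063) + b·(-0.4226) = −0.14442.
Apparent dip = arctan|0.14442| = 8.22° (true dip is 19.6°, so apparent ≤ true as expected).

8.22°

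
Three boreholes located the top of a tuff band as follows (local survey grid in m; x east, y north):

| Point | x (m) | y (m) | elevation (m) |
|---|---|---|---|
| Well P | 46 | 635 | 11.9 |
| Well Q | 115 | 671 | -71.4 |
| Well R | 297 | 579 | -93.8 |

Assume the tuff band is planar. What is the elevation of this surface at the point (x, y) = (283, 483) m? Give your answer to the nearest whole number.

Let the plane be z = a·x + b·y + c.
Well Q−Well P: 69a + 36b = −83.3;  Well R−Well P: 251a − 56b = −105.7.
Solving gives a = −0.65659, b = −1.05543.
Then c = 11.9 − a·46 − b·635 = 712.30.
At (283, 483): z = −185.8 − 509.8 + 712.30 = 16.7 m.

17 m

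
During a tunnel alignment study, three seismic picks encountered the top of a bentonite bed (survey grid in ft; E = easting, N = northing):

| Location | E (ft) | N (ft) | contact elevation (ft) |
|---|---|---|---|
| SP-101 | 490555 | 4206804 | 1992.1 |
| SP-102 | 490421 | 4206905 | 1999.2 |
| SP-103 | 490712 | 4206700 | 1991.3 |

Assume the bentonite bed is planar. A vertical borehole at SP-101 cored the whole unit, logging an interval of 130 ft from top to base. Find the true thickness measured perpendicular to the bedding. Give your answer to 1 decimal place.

Two edge vectors: SP-101→SP-102 = (-134, 101, 7.1), SP-101→SP-103 = (157, -104, -0.8).
Normal n = (SP-101→SP-102) × (SP-101→SP-103) = (657.6, 1007.5, -1921).
So ∂z/∂E = −n_x/n_z = 0.34232 and ∂z/∂N = −n_y/n_z = 0.52447.
|∇z| = √(a²+b²) = 0.62630, so dip δ = arctan(0.62630) = 32.06°.
True thickness = vertical thickness × cos δ = 130 × cos 32.06° = 110.2 ft.

110.2 ft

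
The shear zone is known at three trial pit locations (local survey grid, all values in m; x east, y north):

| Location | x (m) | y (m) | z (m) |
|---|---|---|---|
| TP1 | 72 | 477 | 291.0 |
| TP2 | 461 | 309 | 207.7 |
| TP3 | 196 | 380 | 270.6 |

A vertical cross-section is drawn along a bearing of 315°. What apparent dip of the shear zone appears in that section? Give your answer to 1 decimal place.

5.4°

Two edge vectors: TP1→TP2 = (389, -168, -83.3), TP1→TP3 = (124, -97, -20.4).
Normal n = (TP1→TP2) × (TP1→TP3) = (-4652.9, -2393.6, -16901).
So ∂z/∂x = −n_x/n_z = −0.27530 and ∂z/∂y = −n_y/n_z = −0.14162.
Unit vector along 315° is (sin 315°, cos 315°) = (-0.7071, 0.7071).
Slope in that direction = a·(-0.7071) + b·(0.7071) = 0.09452.
Apparent dip = arctan|0.09452| = 5.4° (true dip is 17.2°, so apparent ≤ true as expected).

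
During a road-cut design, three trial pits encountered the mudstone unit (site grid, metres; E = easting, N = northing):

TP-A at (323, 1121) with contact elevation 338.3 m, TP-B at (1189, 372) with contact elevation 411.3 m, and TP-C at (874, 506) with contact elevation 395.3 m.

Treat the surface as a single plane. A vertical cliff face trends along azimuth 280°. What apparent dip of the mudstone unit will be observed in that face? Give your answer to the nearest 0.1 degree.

1.8°

Two edge vectors: TP-A→TP-B = (866, -749, 73), TP-A→TP-C = (551, -615, 57).
Normal n = (TP-A→TP-B) × (TP-A→TP-C) = (2202, -9139, -119891).
So ∂z/∂E = −n_x/n_z = 0.01837 and ∂z/∂N = −n_y/n_z = −0.07623.
Unit vector along 280° is (sin 280°, cos 280°) = (-0.9848, 0.1736).
Slope in that direction = a·(-0.9848) + b·(0.1736) = −0.03132.
Apparent dip = arctan|0.03132| = 1.8° (true dip is 4.5°, so apparent ≤ true as expected).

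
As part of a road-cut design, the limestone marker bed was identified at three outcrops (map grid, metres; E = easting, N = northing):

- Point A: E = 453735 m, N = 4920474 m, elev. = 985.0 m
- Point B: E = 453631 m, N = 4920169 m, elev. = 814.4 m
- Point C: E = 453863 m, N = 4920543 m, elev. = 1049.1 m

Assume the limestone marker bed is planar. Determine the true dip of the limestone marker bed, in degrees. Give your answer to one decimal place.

Let the plane be z = a·E + b·N + c.
Point B−Point A: −104a − 305b = −170.6;  Point C−Point A: 128a + 69b = 64.1.
Solving gives a = 0.24413, b = 0.47610.
Gradient magnitude |∇z| = √(a² + b²) = √(0.05960 + 0.22667) = 0.53504.
True dip = arctan(0.53504) = 28.1°, dipping toward SSW (azimuth ≈ 207°).

28.1°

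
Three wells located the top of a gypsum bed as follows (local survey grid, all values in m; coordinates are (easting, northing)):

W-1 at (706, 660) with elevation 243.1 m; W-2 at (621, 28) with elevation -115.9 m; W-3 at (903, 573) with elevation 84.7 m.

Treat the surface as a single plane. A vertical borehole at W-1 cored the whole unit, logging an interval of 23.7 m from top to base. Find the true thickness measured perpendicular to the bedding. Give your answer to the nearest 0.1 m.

Let the plane be z = a·E + b·N + c.
W-2−W-1: −85a − 632b = −359;  W-3−W-1: 197a − 87b = −158.4.
Solving gives a = −0.52219, b = 0.63827.
|∇z| = √(a²+b²) = 0.82466, so dip δ = arctan(0.82466) = 39.51°.
True thickness = vertical thickness × cos δ = 23.7 × cos 39.51° = 18.3 m.

18.3 m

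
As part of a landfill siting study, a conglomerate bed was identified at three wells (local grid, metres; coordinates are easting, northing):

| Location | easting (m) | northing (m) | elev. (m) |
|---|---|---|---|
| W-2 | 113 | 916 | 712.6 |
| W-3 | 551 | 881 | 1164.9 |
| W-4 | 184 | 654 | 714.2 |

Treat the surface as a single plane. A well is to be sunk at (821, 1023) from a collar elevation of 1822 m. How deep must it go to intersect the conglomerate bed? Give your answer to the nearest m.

333 m

Two edge vectors: W-2→W-3 = (438, -35, 452.3), W-2→W-4 = (71, -262, 1.6).
Normal n = (W-2→W-3) × (W-2→W-4) = (118446.6, 31412.5, -112271).
So ∂z/∂easting = −n_x/n_z = 1.05501 and ∂z/∂northing = −n_y/n_z = 0.27979.
Intercept c from W-2: 712.6 − 119.22 − 256.29 = 337.10.
At (821, 1023): z_contact = 866.2 + 286.2 + 337.10 = 1489.5 m.
Depth below ground = 1822 − 1489.5 = 333 m.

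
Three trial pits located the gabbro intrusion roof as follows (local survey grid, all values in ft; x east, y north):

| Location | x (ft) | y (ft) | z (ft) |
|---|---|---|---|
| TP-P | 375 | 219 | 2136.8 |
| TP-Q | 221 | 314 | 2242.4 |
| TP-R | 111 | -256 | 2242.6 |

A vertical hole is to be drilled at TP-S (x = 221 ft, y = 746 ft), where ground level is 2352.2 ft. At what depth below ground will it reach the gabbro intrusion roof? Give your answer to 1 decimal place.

Two edge vectors: TP-P→TP-Q = (-154, 95, 105.6), TP-P→TP-R = (-264, -475, 105.8).
Normal n = (TP-P→TP-Q) × (TP-P→TP-R) = (60211, -11585.2, 98230).
So ∂z/∂x = −n_x/n_z = −0.61296 and ∂z/∂y = −n_y/n_z = 0.11794.
Intercept c from TP-P: 2136.8 + 229.86 − 25.83 = 2340.83.
At (221, 746): z_contact = −135.46 + 87.98 + 2340.83 = 2293.35 ft.
Depth below ground = 2352.2 − 2293.35 = 58.9 ft.

58.9 ft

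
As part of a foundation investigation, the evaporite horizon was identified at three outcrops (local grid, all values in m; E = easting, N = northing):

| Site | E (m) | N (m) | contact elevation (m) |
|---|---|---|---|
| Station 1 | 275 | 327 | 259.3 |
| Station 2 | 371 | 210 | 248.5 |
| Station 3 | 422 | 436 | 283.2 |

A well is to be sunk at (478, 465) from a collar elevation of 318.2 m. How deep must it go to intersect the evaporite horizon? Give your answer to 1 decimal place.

Two edge vectors: Station 1→Station 2 = (96, -117, -10.8), Station 1→Station 3 = (147, 109, 23.9).
Normal n = (Station 1→Station 2) × (Station 1→Station 3) = (-1619.1, -3882, 27663).
So ∂z/∂E = −n_x/n_z = 0.05853 and ∂z/∂N = −n_y/n_z = 0.14033.
Intercept c from Station 1: 259.3 − 16.10 − 45.89 = 197.32.
At (478, 465): z_contact = 27.98 + 65.25 + 197.32 = 290.55 m.
Depth below ground = 318.2 − 290.55 = 27.7 m.

27.7 m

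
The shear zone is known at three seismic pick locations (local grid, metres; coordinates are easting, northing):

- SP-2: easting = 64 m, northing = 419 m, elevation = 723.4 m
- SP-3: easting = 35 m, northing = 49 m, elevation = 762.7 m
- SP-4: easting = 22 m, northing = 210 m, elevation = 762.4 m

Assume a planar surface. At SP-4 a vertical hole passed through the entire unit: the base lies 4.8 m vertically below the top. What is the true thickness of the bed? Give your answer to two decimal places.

4.01 m

Let the plane be z = a·easting + b·northing + c.
SP-3−SP-2: −29a − 370b = 39.3;  SP-4−SP-2: −42a − 209b = 39.
Solving gives a = −0.65580, b = −0.05482.
|∇z| = √(a²+b²) = 0.65808, so dip δ = arctan(0.65808) = 33.35°.
True thickness = vertical thickness × cos δ = 4.8 × cos 33.35° = 4.01 m.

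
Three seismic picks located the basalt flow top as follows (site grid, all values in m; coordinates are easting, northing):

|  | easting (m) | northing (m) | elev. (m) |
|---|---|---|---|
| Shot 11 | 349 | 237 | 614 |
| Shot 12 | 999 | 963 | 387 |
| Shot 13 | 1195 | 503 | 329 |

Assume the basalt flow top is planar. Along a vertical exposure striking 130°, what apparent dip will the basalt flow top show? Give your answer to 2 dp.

Two edge vectors: Shot 11→Shot 12 = (650, 726, -227), Shot 11→Shot 13 = (846, 266, -285).
Normal n = (Shot 11→Shot 12) × (Shot 11→Shot 13) = (-146528, -6792, -441296).
So ∂z/∂easting = −n_x/n_z = −0.33204 and ∂z/∂northing = −n_y/n_z = −0.01539.
Unit vector along 130° is (sin 130°, cos 130°) = (0.7660, -0.6428).
Slope in that direction = a·(0.7660) + b·(-0.6428) = −0.24446.
Apparent dip = arctan|0.24446| = 13.74° (true dip is 18.4°, so apparent ≤ true as expected).

13.74°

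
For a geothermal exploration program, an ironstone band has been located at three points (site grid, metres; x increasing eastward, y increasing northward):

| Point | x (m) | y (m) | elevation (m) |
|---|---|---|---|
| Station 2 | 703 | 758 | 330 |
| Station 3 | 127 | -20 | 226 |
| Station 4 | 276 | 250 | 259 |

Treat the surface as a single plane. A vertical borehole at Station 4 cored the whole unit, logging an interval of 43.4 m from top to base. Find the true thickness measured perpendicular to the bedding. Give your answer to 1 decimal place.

43.2 m

Let the plane be z = a·x + b·y + c.
Station 3−Station 2: −576a − 778b = −104;  Station 4−Station 2: −427a − 508b = −71.
Solving gives a = 0.06076, b = 0.08869.
|∇z| = √(a²+b²) = 0.10751, so dip δ = arctan(0.10751) = 6.14°.
True thickness = vertical thickness × cos δ = 43.4 × cos 6.14° = 43.2 m.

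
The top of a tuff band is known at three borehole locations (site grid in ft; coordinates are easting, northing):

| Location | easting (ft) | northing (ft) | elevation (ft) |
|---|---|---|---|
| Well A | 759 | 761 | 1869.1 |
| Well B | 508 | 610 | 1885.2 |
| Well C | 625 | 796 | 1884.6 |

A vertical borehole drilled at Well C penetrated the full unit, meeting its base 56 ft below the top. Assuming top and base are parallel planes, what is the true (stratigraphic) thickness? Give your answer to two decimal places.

Let the plane be z = a·easting + b·northing + c.
Well B−Well A: −251a − 151b = 16.1;  Well C−Well A: −134a + 35b = 15.5.
Solving gives a = −0.10007, b = 0.05972.
|∇z| = √(a²+b²) = 0.11654, so dip δ = arctan(0.11654) = 6.65°.
True thickness = vertical thickness × cos δ = 56 × cos 6.65° = 55.62 ft.

55.62 ft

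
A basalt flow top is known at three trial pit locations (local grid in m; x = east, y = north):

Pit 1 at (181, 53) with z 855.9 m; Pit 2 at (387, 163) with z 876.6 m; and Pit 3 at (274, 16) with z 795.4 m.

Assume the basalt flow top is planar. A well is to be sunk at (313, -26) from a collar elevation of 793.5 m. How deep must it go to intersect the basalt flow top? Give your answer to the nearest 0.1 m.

44.8 m

Two edge vectors: Pit 1→Pit 2 = (206, 110, 20.7), Pit 1→Pit 3 = (93, -37, -60.5).
Normal n = (Pit 1→Pit 2) × (Pit 1→Pit 3) = (-5889.1, 14388.1, -17852).
So ∂z/∂x = −n_x/n_z = −0.32988 and ∂z/∂y = −n_y/n_z = 0.80597.
Intercept c from Pit 1: 855.9 + 59.71 − 42.72 = 872.89.
At (313, -26): z_contact = −103.25 − 20.96 + 872.89 = 748.68 m.
Depth below ground = 793.5 − 748.68 = 44.8 m.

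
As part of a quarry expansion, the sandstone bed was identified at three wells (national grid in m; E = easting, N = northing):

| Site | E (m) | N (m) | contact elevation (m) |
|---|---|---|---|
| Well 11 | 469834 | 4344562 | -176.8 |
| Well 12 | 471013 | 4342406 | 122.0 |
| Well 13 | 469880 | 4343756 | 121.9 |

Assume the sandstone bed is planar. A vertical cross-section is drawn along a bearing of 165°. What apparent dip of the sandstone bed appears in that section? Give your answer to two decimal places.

14.65°

Two edge vectors: Well 11→Well 12 = (1179, -2156, 298.8), Well 11→Well 13 = (46, -806, 298.7).
Normal n = (Well 11→Well 12) × (Well 11→Well 13) = (-403164.4, -338422.5, -851098).
So ∂z/∂E = −n_x/n_z = −0.47370 and ∂z/∂N = −n_y/n_z = −0.39763.
Unit vector along 165° is (sin 165°, cos 165°) = (0.2588, -0.9659).
Slope in that direction = a·(0.2588) + b·(-0.9659) = 0.26148.
Apparent dip = arctan|0.26148| = 14.65° (true dip is 31.7°, so apparent ≤ true as expected).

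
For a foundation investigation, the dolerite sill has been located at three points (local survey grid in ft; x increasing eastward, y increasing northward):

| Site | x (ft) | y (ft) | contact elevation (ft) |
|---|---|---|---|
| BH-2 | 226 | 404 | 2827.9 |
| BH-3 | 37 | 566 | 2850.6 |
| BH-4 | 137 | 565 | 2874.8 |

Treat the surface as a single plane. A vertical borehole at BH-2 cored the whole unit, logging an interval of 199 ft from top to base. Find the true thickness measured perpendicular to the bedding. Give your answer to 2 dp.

178.47 ft

Let the plane be z = a·x + b·y + c.
BH-3−BH-2: −189a + 162b = 22.7;  BH-4−BH-2: −89a + 161b = 46.9.
Solving gives a = 0.24627, b = 0.42744.
|∇z| = √(a²+b²) = 0.49331, so dip δ = arctan(0.49331) = 26.26°.
True thickness = vertical thickness × cos δ = 199 × cos 26.26° = 178.47 ft.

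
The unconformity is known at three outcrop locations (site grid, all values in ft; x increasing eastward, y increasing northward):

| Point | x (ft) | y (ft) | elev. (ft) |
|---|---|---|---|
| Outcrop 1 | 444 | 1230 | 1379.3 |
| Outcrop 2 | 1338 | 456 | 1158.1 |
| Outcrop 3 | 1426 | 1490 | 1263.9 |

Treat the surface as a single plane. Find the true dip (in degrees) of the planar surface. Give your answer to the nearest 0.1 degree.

10.6°

Two edge vectors: Outcrop 1→Outcrop 2 = (894, -774, -221.2), Outcrop 1→Outcrop 3 = (982, 260, -115.4).
Normal n = (Outcrop 1→Outcrop 2) × (Outcrop 1→Outcrop 3) = (146831.6, -114050.8, 992508).
So ∂z/∂x = −n_x/n_z = −0.14794 and ∂z/∂y = −n_y/n_z = 0.11491.
Gradient magnitude |∇z| = √(a² + b²) = √(0.02189 + 0.01320) = 0.18733.
True dip = arctan(0.18733) = 10.6°, dipping toward SE (azimuth ≈ 128°).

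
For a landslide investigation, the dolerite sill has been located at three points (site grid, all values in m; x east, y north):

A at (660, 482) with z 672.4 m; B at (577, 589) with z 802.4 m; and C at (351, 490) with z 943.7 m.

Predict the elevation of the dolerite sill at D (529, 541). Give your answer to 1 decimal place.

817.7 m

Let the plane be z = a·x + b·y + c.
B−A: −83a + 107b = 130;  C−A: −309a + 8b = 271.3.
Solving gives a = −0.86389, b = 0.54483.
Then c = 672.4 − a·660 − b·482 = 979.96.
At (529, 541): z = −457.0 + 294.8 + 979.96 = 817.7 m.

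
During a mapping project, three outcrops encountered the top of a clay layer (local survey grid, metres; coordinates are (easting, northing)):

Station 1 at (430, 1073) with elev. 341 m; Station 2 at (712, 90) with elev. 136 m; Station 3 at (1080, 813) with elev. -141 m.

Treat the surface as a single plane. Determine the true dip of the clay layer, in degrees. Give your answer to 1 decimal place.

Let the plane be z = a·E + b·N + c.
Station 2−Station 1: 282a − 983b = −205;  Station 3−Station 1: 650a − 260b = −482.
Solving gives a = −0.74343, b = −0.00473.
Gradient magnitude |∇z| = √(a² + b²) = √(0.55269 + 0.00002) = 0.74344.
True dip = arctan(0.74344) = 36.6°, dipping toward E (azimuth ≈ 090°).

36.6°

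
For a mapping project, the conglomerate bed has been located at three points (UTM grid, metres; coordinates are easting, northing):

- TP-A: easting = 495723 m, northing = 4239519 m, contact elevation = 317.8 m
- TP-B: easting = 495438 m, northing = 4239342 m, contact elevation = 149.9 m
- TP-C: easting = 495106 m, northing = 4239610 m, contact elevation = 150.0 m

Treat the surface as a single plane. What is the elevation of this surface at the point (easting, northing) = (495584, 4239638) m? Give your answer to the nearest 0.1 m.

320.6 m

Let the plane be z = a·easting + b·northing + c.
TP-B−TP-A: −285a − 177b = −167.9;  TP-C−TP-A: −617a + 91b = −167.8.
Solving gives a = 0.332826467, b = 0.412680548.
Then c = 317.8 − a·495723 − b·4239519 = −1914238.96.
At (495584, 4239638): z = 164943.5 + 1749616.1 − 1914238.96 = 320.6 m.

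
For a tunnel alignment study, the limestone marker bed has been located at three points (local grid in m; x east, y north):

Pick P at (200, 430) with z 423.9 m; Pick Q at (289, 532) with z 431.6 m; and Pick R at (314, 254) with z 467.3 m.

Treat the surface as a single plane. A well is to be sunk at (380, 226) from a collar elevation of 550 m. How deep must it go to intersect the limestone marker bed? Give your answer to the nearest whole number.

Let the plane be z = a·x + b·y + c.
Pick Q−Pick P: 89a + 102b = 7.7;  Pick R−Pick P: 114a − 176b = 43.4.
Solving gives a = 0.21186, b = −0.10937.
Then c = 423.9 − a·200 − b·430 = 428.56.
At (380, 226): z_contact = 80.5 − 24.7 + 428.56 = 484.3 m.
Depth below ground = 550 − 484.3 = 66 m.

66 m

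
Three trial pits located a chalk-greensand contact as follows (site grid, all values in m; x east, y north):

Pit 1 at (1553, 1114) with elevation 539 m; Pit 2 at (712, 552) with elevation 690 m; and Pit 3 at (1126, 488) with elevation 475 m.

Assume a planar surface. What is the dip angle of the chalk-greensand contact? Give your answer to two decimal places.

31.58°

Two edge vectors: Pit 1→Pit 2 = (-841, -562, 151), Pit 1→Pit 3 = (-427, -626, -64).
Normal n = (Pit 1→Pit 2) × (Pit 1→Pit 3) = (130494, -118301, 286492).
So ∂z/∂x = −n_x/n_z = −0.45549 and ∂z/∂y = −n_y/n_z = 0.41293.
Gradient magnitude |∇z| = √(a² + b²) = √(0.20747 + 0.17051) = 0.61480.
True dip = arctan(0.61480) = 31.58°, dipping toward SE (azimuth ≈ 132°).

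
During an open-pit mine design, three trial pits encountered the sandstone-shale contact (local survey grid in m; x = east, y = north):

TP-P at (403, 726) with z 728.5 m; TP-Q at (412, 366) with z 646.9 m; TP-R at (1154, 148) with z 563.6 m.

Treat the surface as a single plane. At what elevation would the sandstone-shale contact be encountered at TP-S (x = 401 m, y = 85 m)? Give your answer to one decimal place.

584.0 m

Two edge vectors: TP-P→TP-Q = (9, -360, -81.6), TP-P→TP-R = (751, -578, -164.9).
Normal n = (TP-P→TP-Q) × (TP-P→TP-R) = (12199.2, -59797.5, 265158).
So ∂z/∂x = −n_x/n_z = −0.046007 and ∂z/∂y = −n_y/n_z = 0.225516.
Intercept c from TP-P: 728.5 + 18.54 − 163.72 = 583.32.
At (401, 85): z = −18.4 + 19.2 + 583.32 = 584.0 m.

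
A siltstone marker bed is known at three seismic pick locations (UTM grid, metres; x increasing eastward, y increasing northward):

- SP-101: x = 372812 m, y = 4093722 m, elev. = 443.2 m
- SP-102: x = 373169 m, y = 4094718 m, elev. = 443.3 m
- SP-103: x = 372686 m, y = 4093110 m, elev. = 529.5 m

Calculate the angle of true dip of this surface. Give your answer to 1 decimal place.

Two edge vectors: SP-101→SP-102 = (357, 996, 0.1), SP-101→SP-103 = (-126, -612, 86.3).
Normal n = (SP-101→SP-102) × (SP-101→SP-103) = (86016, -30821.7, -92988).
So ∂z/∂x = −n_x/n_z = 0.92502 and ∂z/∂y = −n_y/n_z = −0.33146.
Gradient magnitude |∇z| = √(a² + b²) = √(0.85567 + 0.10987) = 0.98261.
True dip = arctan(0.98261) = 44.5°, dipping toward WNW (azimuth ≈ 290°).

44.5°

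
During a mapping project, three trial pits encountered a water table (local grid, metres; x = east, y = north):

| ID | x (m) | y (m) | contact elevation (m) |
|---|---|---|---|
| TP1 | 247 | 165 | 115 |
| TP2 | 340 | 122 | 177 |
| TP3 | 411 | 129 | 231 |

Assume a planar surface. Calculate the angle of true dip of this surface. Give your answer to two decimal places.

37.33°

Let the plane be z = a·x + b·y + c.
TP2−TP1: 93a − 43b = 62;  TP3−TP1: 164a − 36b = 116.
Solving gives a = 0.74406, b = 0.16739.
Gradient magnitude |∇z| = √(a² + b²) = √(0.55363 + 0.02802) = 0.76266.
True dip = arctan(0.76266) = 37.33°, dipping toward WSW (azimuth ≈ 257°).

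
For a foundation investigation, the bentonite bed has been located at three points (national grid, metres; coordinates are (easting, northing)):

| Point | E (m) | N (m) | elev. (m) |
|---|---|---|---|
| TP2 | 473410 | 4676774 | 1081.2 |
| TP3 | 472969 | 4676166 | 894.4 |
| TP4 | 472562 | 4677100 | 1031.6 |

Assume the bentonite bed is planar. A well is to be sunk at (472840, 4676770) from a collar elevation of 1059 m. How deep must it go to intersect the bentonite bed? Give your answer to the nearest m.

57 m

Two edge vectors: TP2→TP3 = (-441, -608, -186.8), TP2→TP4 = (-848, 326, -49.6).
Normal n = (TP2→TP3) × (TP2→TP4) = (91053.6, 136532.8, -659350).
So ∂z/∂E = −n_x/n_z = 0.13809600 and ∂z/∂N = −n_y/n_z = 0.20707181.
Intercept c from TP2: 1081.2 − 65376.03 − 968428.07 = −1032722.90.
At (472840, 4676770): z_contact = 65297.3 + 968427.2 − 1032722.90 = 1001.7 m.
Depth below ground = 1059 − 1001.7 = 57 m.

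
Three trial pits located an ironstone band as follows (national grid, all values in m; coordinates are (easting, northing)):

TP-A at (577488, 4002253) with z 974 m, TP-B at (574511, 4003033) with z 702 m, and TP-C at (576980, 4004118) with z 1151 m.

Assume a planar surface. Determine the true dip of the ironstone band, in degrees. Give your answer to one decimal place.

Two edge vectors: TP-A→TP-B = (-2977, 780, -272), TP-A→TP-C = (-508, 1865, 177).
Normal n = (TP-A→TP-B) × (TP-A→TP-C) = (645340, 665105, -5155865).
So ∂z/∂E = −n_x/n_z = 0.12517 and ∂z/∂N = −n_y/n_z = 0.12900.
Gradient magnitude |∇z| = √(a² + b²) = √(0.01567 + 0.01664) = 0.17974.
True dip = arctan(0.17974) = 10.2°, dipping toward SW (azimuth ≈ 224°).

10.2°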